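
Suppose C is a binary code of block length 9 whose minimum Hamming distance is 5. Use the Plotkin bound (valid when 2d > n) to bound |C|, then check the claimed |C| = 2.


Plotkin bound M ≤ 10; given |C| = 2 ≤ bound (satisfied).

Check applicability: 2d = 10, n = 9.
2d − n = 1 > 0, so Plotkin applies.
Compute d/(2d−n) = 5/1 ≈ 5.0000.
⌊d/(2d−n)⌋ = 5.
Plotkin bound: M ≤ 2·5 = 10.
Given |C| = 2, check: satisfied.
This |C| is below the Plotkin bound.


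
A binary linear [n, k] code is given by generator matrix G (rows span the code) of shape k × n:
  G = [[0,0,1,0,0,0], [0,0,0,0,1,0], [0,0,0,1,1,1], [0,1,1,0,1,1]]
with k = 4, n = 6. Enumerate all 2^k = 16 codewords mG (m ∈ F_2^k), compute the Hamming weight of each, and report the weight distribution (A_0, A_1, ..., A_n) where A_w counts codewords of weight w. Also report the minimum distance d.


Weight distribution: A_0 = 1, A_1 = 2, A_2 = 4, A_3 = 6, A_4 = 3. Minimum distance d = 1.

Enumerate all 2^4 = 16 messages m ∈ F_2^4.
For each, compute codeword c = mG in F_2^6, then tally its weight.
  m = 0000 → c = 000000, weight = 0.
  m = 1000 → c = 001000, weight = 1.
  m = 0100 → c = 000010, weight = 1.
  m = 1100 → c = 001010, weight = 2.
  m = 0010 → c = 000111, weight = 3.
  m = 1010 → c = 001111, weight = 4.
  m = 0110 → c = 000101, weight = 2.
  m = 1110 → c = 001101, weight = 3.
  m = 0001 → c = 011011, weight = 4.
  m = 1001 → c = 010011, weight = 3.
  m = 0101 → c = 011001, weight = 3.
  m = 1101 → c = 010001, weight = 2.
  m = 0011 → c = 011100, weight = 3.
  m = 1011 → c = 010100, weight = 2.
  m = 0111 → c = 011110, weight = 4.
  m = 1111 → c = 010110, weight = 3.
Tally weights:
  weight 0: 1 codewords.
  weight 1: 2 codewords.
  weight 2: 4 codewords.
  weight 3: 6 codewords.
  weight 4: 3 codewords.
Minimum distance d = smallest w > 0 with A_w > 0 = 1.
Sanity: Σ A_w = 16 = 2^4 = 16 ✓.


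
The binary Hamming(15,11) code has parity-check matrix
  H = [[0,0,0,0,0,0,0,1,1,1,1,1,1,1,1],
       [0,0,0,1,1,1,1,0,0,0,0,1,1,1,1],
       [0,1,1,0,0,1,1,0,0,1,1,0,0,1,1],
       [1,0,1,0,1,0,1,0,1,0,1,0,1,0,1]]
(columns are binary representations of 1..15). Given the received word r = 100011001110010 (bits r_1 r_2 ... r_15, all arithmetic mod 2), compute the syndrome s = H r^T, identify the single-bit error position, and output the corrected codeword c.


s = (0, 1, 0, 0)^T, error position = 4, corrected codeword c = 100111001110010

Compute s = H r^T mod 2 one row at a time:
  s_1 = 0 + 1 + 1 + 1 + 0 + 0 + 1 + 0 = 4 ≡ 0 (mod 2).
  s_2 = 0 + 1 + 1 + 0 + 0 + 0 + 1 + 0 = 3 ≡ 1 (mod 2).
  s_3 = 0 + 0 + 1 + 0 + 1 + 1 + 1 + 0 = 4 ≡ 0 (mod 2).
  s_4 = 1 + 0 + 1 + 0 + 1 + 1 + 0 + 0 = 4 ≡ 0 (mod 2).
s = (0, 1, 0, 0)^T — this equals column 4 of H (binary 0100), so error is at position 4.
Correct: flip bit 4 of r = 100011001110010 to get c = 100111001110010.


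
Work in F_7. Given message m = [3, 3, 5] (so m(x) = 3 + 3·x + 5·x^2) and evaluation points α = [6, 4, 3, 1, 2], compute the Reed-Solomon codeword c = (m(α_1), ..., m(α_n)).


c = [5, 4, 1, 4, 1]

Message polynomial: m(x) = 3 + 3·x + 5·x^2 (mod 7).
For each evaluation point α_i, compute m(α_i) mod 7:
  α_1 = 6: Horner steps 5 → 5 → 5, so m(6) = 5.
  α_2 = 4: Horner steps 5 → 2 → 4, so m(4) = 4.
  α_3 = 3: Horner steps 5 → 4 → 1, so m(3) = 1.
  α_4 = 1: Horner steps 5 → 1 → 4, so m(1) = 4.
  α_5 = 2: Horner steps 5 → 6 → 1, so m(2) = 1.
Codeword c = [5, 4, 1, 4, 1] ∈ F_7^5.


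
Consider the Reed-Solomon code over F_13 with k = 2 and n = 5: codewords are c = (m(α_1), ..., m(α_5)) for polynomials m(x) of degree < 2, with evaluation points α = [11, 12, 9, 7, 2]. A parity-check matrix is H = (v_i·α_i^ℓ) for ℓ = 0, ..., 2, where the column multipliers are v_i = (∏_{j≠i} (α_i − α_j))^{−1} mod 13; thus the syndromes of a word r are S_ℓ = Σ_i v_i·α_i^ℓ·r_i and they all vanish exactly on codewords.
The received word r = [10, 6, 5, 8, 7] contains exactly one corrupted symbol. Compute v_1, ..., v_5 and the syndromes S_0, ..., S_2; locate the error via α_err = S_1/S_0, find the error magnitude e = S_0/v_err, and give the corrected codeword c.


S = (1, 7, 10), error at position 4, error magnitude e = 8, c = [10, 6, 5, 0, 7].

Step 1: column multipliers v_i = (∏_{j≠i}(α_i − α_j))^{−1} mod 13.
  i = 1 (α = 11): (11−12)(11−9)(11−7)(11−2) = (−1)·2·4·9 = −72 ≡ 6, so v_1 = 6^{−1} = 11 (mod 13).
  i = 2 (α = 12): (12−11)(12−9)(12−7)(12−2) = 1·3·5·10 = 150 ≡ 7, so v_2 = 7^{−1} = 2 (mod 13).
  i = 3 (α = 9): (9−11)(9−12)(9−7)(9−2) = (−2)·(−3)·2·7 = 84 ≡ 6, so v_3 = 6^{−1} = 11 (mod 13).
  i = 4 (α = 7): (7−11)(7−12)(7−9)(7−2) = (−4)·(−5)·(−2)·5 = −200 ≡ 8, so v_4 = 8^{−1} = 5 (mod 13).
  i = 5 (α = 2): (2−11)(2−12)(2−9)(2−7) = (−9)·(−10)·(−7)·(−5) = 3150 ≡ 4, so v_5 = 4^{−1} = 10 (mod 13).
  v = [11, 2, 11, 5, 10].
Step 2: syndromes of r = [10, 6, 5, 8, 7] (all sums mod 13).
  S_0 = Σ v_i r_i = 11·10 + 2·6 + 11·5 + 5·8 + 10·7 = 287 ≡ 1.
  S_1 = Σ v_i α_i r_i = 11·11·10 + 2·12·6 + 11·9·5 + 5·7·8 + 10·2·7 = 2269 ≡ 7.
  α_i^2 mod 13 = [4, 1, 3, 10, 4].
  S_2 = Σ v_i α_i^2 r_i = 11·4·10 + 2·1·6 + 11·3·5 + 5·10·8 + 10·4·7 = 1297 ≡ 10.
  S = (1, 7, 10) ≠ 0, so r is not a codeword (an error is present).
Step 3: locate the error. For a single error e at position i, S_ℓ = v_i·e·α_i^ℓ, so α_err = S_1/S_0.
  S_0^{−1} = 1^{−1} = 1 (mod 13), so α_err = 7·1 = 7 ≡ 7 = α_4. Error position i = 4.
  Consistency check: S_2/S_1 = 10·2 = 20 ≡ 7 = α_err ✓ (single-error assumption holds).
Step 4: error magnitude e = S_0/v_4 = S_0·∏_{j≠4}(α_4 − α_j) = 1·8 = 8 ≡ 8 (mod 13).
Step 5: correct position 4: c_4 = r_4 − e = 8 − 8 ≡ 0 (mod 13). Hence c = [10, 6, 5, 0, 7].
  Check: interpolating c through the α_i gives m(x) = 2 + 9·x (degree < 2) with m(α_i) = c_i for every i, so c is indeed a codeword.


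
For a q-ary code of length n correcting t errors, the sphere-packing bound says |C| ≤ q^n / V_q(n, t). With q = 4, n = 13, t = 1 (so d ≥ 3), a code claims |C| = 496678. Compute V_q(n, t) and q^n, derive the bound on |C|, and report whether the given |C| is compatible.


V_q(n, t) = 40, q^n = 67108864, Hamming bound = 1677721, |C| = 496678 ≤ bound (satisfied).

Step 1: Compute V_q(n, t) = Σ_{j=0}^1 C(n, j) (q−1)^j.
  j = 0: C(13,0)·(3)^0 = 1·1 = 1.
  j = 1: C(13,1)·(3)^1 = 13·3 = 39.
  V_q(n, t) = 1 + 39 = 40.
Step 2: q^n = 4^13 = 67108864.
Step 3: Hamming bound ⌊q^n / V_q(n,t)⌋ = ⌊67108864/40⌋ = 1677721.
Step 4: Compare |C| = 496678 to 1677721: satisfied.
The claimed |C| lies below the Hamming bound.


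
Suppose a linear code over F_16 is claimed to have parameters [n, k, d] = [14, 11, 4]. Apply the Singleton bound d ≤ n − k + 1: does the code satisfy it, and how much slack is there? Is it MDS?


Singleton RHS = n − k + 1 = 4, slack = 0, bound satisfied, MDS.

Singleton bound: d ≤ n − k + 1.
Here n = 14, k = 11, so n − k + 1 = 4.
Given d = 4, check d ≤ 4: YES.
Slack = (n − k + 1) − d = 0.
The code is MDS (slack = 0).
Description: the claimed parameters are [14, 11, 4]_16; such a code would be MDS (meets Singleton bound).


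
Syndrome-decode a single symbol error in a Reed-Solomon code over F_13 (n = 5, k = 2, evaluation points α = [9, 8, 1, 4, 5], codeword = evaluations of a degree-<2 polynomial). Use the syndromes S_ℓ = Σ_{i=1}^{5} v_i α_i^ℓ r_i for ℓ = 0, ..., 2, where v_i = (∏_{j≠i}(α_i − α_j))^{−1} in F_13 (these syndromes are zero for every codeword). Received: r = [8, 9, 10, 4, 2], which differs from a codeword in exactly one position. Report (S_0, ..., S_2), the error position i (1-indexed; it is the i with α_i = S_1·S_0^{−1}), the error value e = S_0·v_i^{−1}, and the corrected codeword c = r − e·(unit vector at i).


S = (10, 12, 4), error at position 1, error magnitude e = 1, c = [7, 9, 10, 4, 2].

Step 1: column multipliers v_i = (∏_{j≠i}(α_i − α_j))^{−1} mod 13.
  i = 1 (α = 9): (9−8)(9−1)(9−4)(9−5) = 1·8·5·4 = 160 ≡ 4, so v_1 = 4^{−1} = 10 (mod 13).
  i = 2 (α = 8): (8−9)(8−1)(8−4)(8−5) = (−1)·7·4·3 = −84 ≡ 7, so v_2 = 7^{−1} = 2 (mod 13).
  i = 3 (α = 1): (1−9)(1−8)(1−4)(1−5) = (−8)·(−7)·(−3)·(−4) = 672 ≡ 9, so v_3 = 9^{−1} = 3 (mod 13).
  i = 4 (α = 4): (4−9)(4−8)(4−1)(4−5) = (−5)·(−4)·3·(−1) = −60 ≡ 5, so v_4 = 5^{−1} = 8 (mod 13).
  i = 5 (α = 5): (5−9)(5−8)(5−1)(5−4) = (−4)·(−3)·4·1 = 48 ≡ 9, so v_5 = 9^{−1} = 3 (mod 13).
  v = [10, 2, 3, 8, 3].
Step 2: syndromes of r = [8, 9, 10, 4, 2] (all sums mod 13).
  S_0 = Σ v_i r_i = 10·8 + 2·9 + 3·10 + 8·4 + 3·2 = 166 ≡ 10.
  S_1 = Σ v_i α_i r_i = 10·9·8 + 2·8·9 + 3·1·10 + 8·4·4 + 3·5·2 = 1052 ≡ 12.
  α_i^2 mod 13 = [3, 12, 1, 3, 12].
  S_2 = Σ v_i α_i^2 r_i = 10·3·8 + 2·12·9 + 3·1·10 + 8·3·4 + 3·12·2 = 654 ≡ 4.
  S = (10, 12, 4) ≠ 0, so r is not a codeword (an error is present).
Step 3: locate the error. For a single error e at position i, S_ℓ = v_i·e·α_i^ℓ, so α_err = S_1/S_0.
  S_0^{−1} = 10^{−1} = 4 (mod 13), so α_err = 12·4 = 48 ≡ 9 = α_1. Error position i = 1.
  Consistency check: S_2/S_1 = 4·12 = 48 ≡ 9 = α_err ✓ (single-error assumption holds).
Step 4: error magnitude e = S_0/v_1 = S_0·∏_{j≠1}(α_1 − α_j) = 10·4 = 40 ≡ 1 (mod 13).
Step 5: correct position 1: c_1 = r_1 − e = 8 − 1 ≡ 7 (mod 13). Hence c = [7, 9, 10, 4, 2].
  Check: interpolating c through the α_i gives m(x) = 12 + 11·x (degree < 2) with m(α_i) = c_i for every i, so c is indeed a codeword.


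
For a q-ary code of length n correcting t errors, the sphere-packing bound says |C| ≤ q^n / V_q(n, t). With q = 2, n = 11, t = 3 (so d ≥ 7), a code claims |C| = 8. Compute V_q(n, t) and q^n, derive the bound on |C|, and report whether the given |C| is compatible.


V_q(n, t) = 232, q^n = 2048, Hamming bound = 8, |C| = 8 ≤ bound (satisfied).

Step 1: Compute V_q(n, t) = Σ_{j=0}^3 C(n, j) (q−1)^j.
  j = 0: C(11,0)·(1)^0 = 1·1 = 1.
  j = 1: C(11,1)·(1)^1 = 11·1 = 11.
  j = 2: C(11,2)·(1)^2 = 55·1 = 55.
  j = 3: C(11,3)·(1)^3 = 165·1 = 165.
  V_q(n, t) = 1 + 11 + 55 + 165 = 232.
Step 2: q^n = 2^11 = 2048.
Step 3: Hamming bound ⌊q^n / V_q(n,t)⌋ = ⌊2048/232⌋ = 8.
Step 4: Compare |C| = 8 to 8: satisfied.
The claimed |C| lies at the Hamming bound (tight).


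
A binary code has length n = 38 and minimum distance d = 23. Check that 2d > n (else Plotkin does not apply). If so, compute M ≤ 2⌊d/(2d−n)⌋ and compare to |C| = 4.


Plotkin bound M ≤ 4; given |C| = 4 ≤ bound (satisfied).

Check applicability: 2d = 46, n = 38.
2d − n = 8 > 0, so Plotkin applies.
Compute d/(2d−n) = 23/8 ≈ 2.8750.
⌊d/(2d−n)⌋ = 2.
Plotkin bound: M ≤ 2·2 = 4.
Given |C| = 4, check: satisfied.
This |C| is at the Plotkin bound.


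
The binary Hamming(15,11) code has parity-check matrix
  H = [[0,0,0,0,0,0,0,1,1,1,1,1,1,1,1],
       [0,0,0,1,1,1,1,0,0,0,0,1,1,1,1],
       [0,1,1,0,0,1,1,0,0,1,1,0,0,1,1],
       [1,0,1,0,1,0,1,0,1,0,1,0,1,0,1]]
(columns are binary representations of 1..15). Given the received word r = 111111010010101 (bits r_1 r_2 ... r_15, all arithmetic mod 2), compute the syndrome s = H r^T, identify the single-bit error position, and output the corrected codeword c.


s = (0, 1, 1, 0)^T, error position = 6, corrected codeword c = 111110010010101

Compute s = H r^T mod 2 one row at a time:
  s_1 = 1 + 0 + 0 + 1 + 0 + 1 + 0 + 1 = 4 ≡ 0 (mod 2).
  s_2 = 1 + 1 + 1 + 0 + 0 + 1 + 0 + 1 = 5 ≡ 1 (mod 2).
  s_3 = 1 + 1 + 1 + 0 + 0 + 1 + 0 + 1 = 5 ≡ 1 (mod 2).
  s_4 = 1 + 1 + 1 + 0 + 0 + 1 + 1 + 1 = 6 ≡ 0 (mod 2).
s = (0, 1, 1, 0)^T — this equals column 6 of H (binary 0110), so error is at position 6.
Correct: flip bit 6 of r = 111111010010101 to get c = 111110010010101.


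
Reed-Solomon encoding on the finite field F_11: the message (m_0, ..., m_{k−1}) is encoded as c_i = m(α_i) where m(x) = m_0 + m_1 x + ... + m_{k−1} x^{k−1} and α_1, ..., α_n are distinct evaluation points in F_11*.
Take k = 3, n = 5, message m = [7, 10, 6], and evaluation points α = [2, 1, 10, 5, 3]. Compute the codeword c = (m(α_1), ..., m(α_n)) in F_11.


c = [7, 1, 3, 9, 3]

Message polynomial: m(x) = 7 + 10·x + 6·x^2 (mod 11).
For each evaluation point α_i, compute m(α_i) mod 11:
  α_1 = 2: Horner steps 6 → 0 → 7, so m(2) = 7.
  α_2 = 1: Horner steps 6 → 5 → 1, so m(1) = 1.
  α_3 = 10: Horner steps 6 → 4 → 3, so m(10) = 3.
  α_4 = 5: Horner steps 6 → 7 → 9, so m(5) = 9.
  α_5 = 3: Horner steps 6 → 6 → 3, so m(3) = 3.
Codeword c = [7, 1, 3, 9, 3] ∈ F_11^5.


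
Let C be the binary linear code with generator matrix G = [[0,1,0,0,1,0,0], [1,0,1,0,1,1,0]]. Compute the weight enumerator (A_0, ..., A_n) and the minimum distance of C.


Weight distribution: A_0 = 1, A_2 = 1, A_4 = 2. Minimum distance d = 2.

Enumerate all 2^2 = 4 messages m ∈ F_2^2.
For each, compute codeword c = mG in F_2^7, then tally its weight.
  m = 00 → c = 0000000, weight = 0.
  m = 10 → c = 0100100, weight = 2.
  m = 01 → c = 1010110, weight = 4.
  m = 11 → c = 1110010, weight = 4.
Tally weights:
  weight 0: 1 codewords.
  weight 2: 1 codewords.
  weight 4: 2 codewords.
Minimum distance d = smallest w > 0 with A_w > 0 = 2.
Sanity: Σ A_w = 4 = 2^2 = 4 ✓.


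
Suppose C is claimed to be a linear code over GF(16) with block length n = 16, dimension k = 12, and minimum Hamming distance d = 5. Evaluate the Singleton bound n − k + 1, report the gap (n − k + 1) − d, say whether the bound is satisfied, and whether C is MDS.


Singleton RHS = n − k + 1 = 5, slack = 0, bound satisfied, MDS.

Singleton bound: d ≤ n − k + 1.
Here n = 16, k = 12, so n − k + 1 = 5.
Given d = 5, check d ≤ 5: YES.
Slack = (n − k + 1) − d = 0.
The code is MDS (slack = 0).
Description: the claimed parameters are [16, 12, 5]_16; such a code would be MDS (meets Singleton bound).


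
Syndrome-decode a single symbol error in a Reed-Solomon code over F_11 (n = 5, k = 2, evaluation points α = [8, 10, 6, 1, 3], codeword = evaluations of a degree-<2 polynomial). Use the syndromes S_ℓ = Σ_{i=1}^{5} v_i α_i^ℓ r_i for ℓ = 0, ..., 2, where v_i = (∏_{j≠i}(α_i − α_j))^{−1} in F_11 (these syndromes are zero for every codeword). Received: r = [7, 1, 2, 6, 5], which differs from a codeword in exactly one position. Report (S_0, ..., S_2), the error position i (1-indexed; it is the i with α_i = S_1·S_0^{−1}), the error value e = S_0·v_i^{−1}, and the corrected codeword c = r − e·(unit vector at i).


S = (6, 7, 10), error at position 5, error magnitude e = 5, c = [7, 1, 2, 6, 0].

Step 1: column multipliers v_i = (∏_{j≠i}(α_i − α_j))^{−1} mod 11.
  i = 1 (α = 8): (8−10)(8−6)(8−1)(8−3) = (−2)·2·7·5 = −140 ≡ 3, so v_1 = 3^{−1} = 4 (mod 11).
  i = 2 (α = 10): (10−8)(10−6)(10−1)(10−3) = 2·4·9·7 = 504 ≡ 9, so v_2 = 9^{−1} = 5 (mod 11).
  i = 3 (α = 6): (6−8)(6−10)(6−1)(6−3) = (−2)·(−4)·5·3 = 120 ≡ 10, so v_3 = 10^{−1} = 10 (mod 11).
  i = 4 (α = 1): (1−8)(1−10)(1−6)(1−3) = (−7)·(−9)·(−5)·(−2) = 630 ≡ 3, so v_4 = 3^{−1} = 4 (mod 11).
  i = 5 (α = 3): (3−8)(3−10)(3−6)(3−1) = (−5)·(−7)·(−3)·2 = −210 ≡ 10, so v_5 = 10^{−1} = 10 (mod 11).
  v = [4, 5, 10, 4, 10].
Step 2: syndromes of r = [7, 1, 2, 6, 5] (all sums mod 11).
  S_0 = Σ v_i r_i = 4·7 + 5·1 + 10·2 + 4·6 + 10·5 = 127 ≡ 6.
  S_1 = Σ v_i α_i r_i = 4·8·7 + 5·10·1 + 10·6·2 + 4·1·6 + 10·3·5 = 568 ≡ 7.
  α_i^2 mod 11 = [9, 1, 3, 1, 9].
  S_2 = Σ v_i α_i^2 r_i = 4·9·7 + 5·1·1 + 10·3·2 + 4·1·6 + 10·9·5 = 791 ≡ 10.
  S = (6, 7, 10) ≠ 0, so r is not a codeword (an error is present).
Step 3: locate the error. For a single error e at position i, S_ℓ = v_i·e·α_i^ℓ, so α_err = S_1/S_0.
  S_0^{−1} = 6^{−1} = 2 (mod 11), so α_err = 7·2 = 14 ≡ 3 = α_5. Error position i = 5.
  Consistency check: S_2/S_1 = 10·8 = 80 ≡ 3 = α_err ✓ (single-error assumption holds).
Step 4: error magnitude e = S_0/v_5 = S_0·∏_{j≠5}(α_5 − α_j) = 6·10 = 60 ≡ 5 (mod 11).
Step 5: correct position 5: c_5 = r_5 − e = 5 − 5 ≡ 0 (mod 11). Hence c = [7, 1, 2, 6, 0].
  Check: interpolating c through the α_i gives m(x) = 9 + 8·x (degree < 2) with m(α_i) = c_i for every i, so c is indeed a codeword.


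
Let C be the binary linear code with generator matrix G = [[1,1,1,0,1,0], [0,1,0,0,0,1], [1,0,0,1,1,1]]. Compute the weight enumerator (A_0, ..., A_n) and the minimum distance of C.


Weight distribution: A_0 = 1, A_2 = 2, A_4 = 5. Minimum distance d = 2.

Enumerate all 2^3 = 8 messages m ∈ F_2^3.
For each, compute codeword c = mG in F_2^6, then tally its weight.
  m = 000 → c = 000000, weight = 0.
  m = 100 → c = 111010, weight = 4.
  m = 010 → c = 010001, weight = 2.
  m = 110 → c = 101011, weight = 4.
  m = 001 → c = 100111, weight = 4.
  m = 101 → c = 011101, weight = 4.
  m = 011 → c = 110110, weight = 4.
  m = 111 → c = 001100, weight = 2.
Tally weights:
  weight 0: 1 codewords.
  weight 2: 2 codewords.
  weight 4: 5 codewords.
Minimum distance d = smallest w > 0 with A_w > 0 = 2.
Sanity: Σ A_w = 8 = 2^3 = 8 ✓.


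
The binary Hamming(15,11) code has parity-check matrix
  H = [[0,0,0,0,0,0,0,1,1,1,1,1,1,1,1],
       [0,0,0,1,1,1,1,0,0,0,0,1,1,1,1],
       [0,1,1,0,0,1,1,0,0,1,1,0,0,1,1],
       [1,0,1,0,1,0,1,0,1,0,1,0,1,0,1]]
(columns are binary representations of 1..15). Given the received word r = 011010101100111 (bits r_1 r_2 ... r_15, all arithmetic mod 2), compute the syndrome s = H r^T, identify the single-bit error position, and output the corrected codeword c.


s = (1, 1, 0, 0)^T, error position = 12, corrected codeword c = 011010101101111

Compute s = H r^T mod 2 one row at a time:
  s_1 = 0 + 1 + 1 + 0 + 0 + 1 + 1 + 1 = 5 ≡ 1 (mod 2).
  s_2 = 0 + 1 + 0 + 1 + 0 + 1 + 1 + 1 = 5 ≡ 1 (mod 2).
  s_3 = 1 + 1 + 0 + 1 + 1 + 0 + 1 + 1 = 6 ≡ 0 (mod 2).
  s_4 = 0 + 1 + 1 + 1 + 1 + 0 + 1 + 1 = 6 ≡ 0 (mod 2).
s = (1, 1, 0, 0)^T — this equals column 12 of H (binary 1100), so error is at position 12.
Correct: flip bit 12 of r = 011010101100111 to get c = 011010101101111.


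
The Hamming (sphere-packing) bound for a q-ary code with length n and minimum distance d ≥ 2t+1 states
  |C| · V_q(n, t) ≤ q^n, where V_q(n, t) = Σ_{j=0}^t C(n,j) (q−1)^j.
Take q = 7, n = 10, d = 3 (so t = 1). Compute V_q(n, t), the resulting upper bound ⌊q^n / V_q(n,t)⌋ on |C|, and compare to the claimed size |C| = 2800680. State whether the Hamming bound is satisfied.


V_q(n, t) = 61, q^n = 282475249, Hamming bound = 4630741, |C| = 2800680 ≤ bound (satisfied).

Step 1: Compute V_q(n, t) = Σ_{j=0}^1 C(n, j) (q−1)^j.
  j = 0: C(10,0)·(6)^0 = 1·1 = 1.
  j = 1: C(10,1)·(6)^1 = 10·6 = 60.
  V_q(n, t) = 1 + 60 = 61.
Step 2: q^n = 7^10 = 282475249.
Step 3: Hamming bound ⌊q^n / V_q(n,t)⌋ = ⌊282475249/61⌋ = 4630741.
Step 4: Compare |C| = 2800680 to 4630741: satisfied.
The claimed |C| lies below the Hamming bound.


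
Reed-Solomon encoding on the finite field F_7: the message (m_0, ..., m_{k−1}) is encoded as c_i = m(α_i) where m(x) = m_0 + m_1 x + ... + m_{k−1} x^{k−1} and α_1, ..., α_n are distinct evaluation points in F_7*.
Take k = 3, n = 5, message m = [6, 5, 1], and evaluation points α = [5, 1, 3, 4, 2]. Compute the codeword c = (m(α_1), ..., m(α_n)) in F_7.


c = [0, 5, 2, 0, 6]

Message polynomial: m(x) = 6 + 5·x + 1·x^2 (mod 7).
For each evaluation point α_i, compute m(α_i) mod 7:
  α_1 = 5: Horner steps 1 → 3 → 0, so m(5) = 0.
  α_2 = 1: Horner steps 1 → 6 → 5, so m(1) = 5.
  α_3 = 3: Horner steps 1 → 1 → 2, so m(3) = 2.
  α_4 = 4: Horner steps 1 → 2 → 0, so m(4) = 0.
  α_5 = 2: Horner steps 1 → 0 → 6, so m(2) = 6.
Codeword c = [0, 5, 2, 0, 6] ∈ F_7^5.


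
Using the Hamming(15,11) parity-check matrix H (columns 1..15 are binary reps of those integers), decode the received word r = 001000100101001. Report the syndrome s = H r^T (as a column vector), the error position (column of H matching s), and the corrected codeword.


s = (1, 1, 0, 1)^T, error position = 13, corrected codeword c = 001000100101101

Compute s = H r^T mod 2 one row at a time:
  s_1 = 0 + 0 + 1 + 0 + 1 + 0 + 0 + 1 = 3 ≡ 1 (mod 2).
  s_2 = 0 + 0 + 0 + 1 + 1 + 0 + 0 + 1 = 3 ≡ 1 (mod 2).
  s_3 = 0 + 1 + 0 + 1 + 1 + 0 + 0 + 1 = 4 ≡ 0 (mod 2).
  s_4 = 0 + 1 + 0 + 1 + 0 + 0 + 0 + 1 = 3 ≡ 1 (mod 2).
s = (1, 1, 0, 1)^T — this equals column 13 of H (binary 1101), so error is at position 13.
Correct: flip bit 13 of r = 001000100101001 to get c = 001000100101101.


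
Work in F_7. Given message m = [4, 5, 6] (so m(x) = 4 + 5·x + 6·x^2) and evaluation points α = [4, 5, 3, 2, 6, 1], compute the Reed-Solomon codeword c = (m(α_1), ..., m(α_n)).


c = [1, 4, 3, 3, 5, 1]

Message polynomial: m(x) = 4 + 5·x + 6·x^2 (mod 7).
For each evaluation point α_i, compute m(α_i) mod 7:
  α_1 = 4: Horner steps 6 → 1 → 1, so m(4) = 1.
  α_2 = 5: Horner steps 6 → 0 → 4, so m(5) = 4.
  α_3 = 3: Horner steps 6 → 2 → 3, so m(3) = 3.
  α_4 = 2: Horner steps 6 → 3 → 3, so m(2) = 3.
  α_5 = 6: Horner steps 6 → 6 → 5, so m(6) = 5.
  α_6 = 1: Horner steps 6 → 4 → 1, so m(1) = 1.
Codeword c = [1, 4, 3, 3, 5, 1] ∈ F_7^6.


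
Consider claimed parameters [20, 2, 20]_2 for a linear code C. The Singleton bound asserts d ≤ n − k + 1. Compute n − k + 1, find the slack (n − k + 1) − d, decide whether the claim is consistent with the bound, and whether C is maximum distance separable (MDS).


Singleton RHS = n − k + 1 = 19, slack = -1, bound violated (no such code; not MDS).

Singleton bound: d ≤ n − k + 1.
Here n = 20, k = 2, so n − k + 1 = 19.
Given d = 20, check d ≤ 19: NO.
Slack = (n − k + 1) − d = -1.
The slack is negative: d = 20 exceeds n − k + 1 = 19 by 1, so the Singleton bound is violated and no linear [20, 2, 20]_2 code can exist. In particular it is not MDS (MDS requires d = n − k + 1 exactly).
Description: the claimed parameters are [20, 2, 20]_2; such a code would be impossible (violates the Singleton bound).


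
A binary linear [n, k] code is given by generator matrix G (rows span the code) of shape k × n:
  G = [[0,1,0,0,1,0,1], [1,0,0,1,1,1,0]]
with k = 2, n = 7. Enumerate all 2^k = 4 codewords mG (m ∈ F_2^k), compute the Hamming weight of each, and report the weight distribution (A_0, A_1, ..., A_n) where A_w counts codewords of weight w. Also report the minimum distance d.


Weight distribution: A_0 = 1, A_3 = 1, A_4 = 1, A_5 = 1. Minimum distance d = 3.

Enumerate all 2^2 = 4 messages m ∈ F_2^2.
For each, compute codeword c = mG in F_2^7, then tally its weight.
  m = 00 → c = 0000000, weight = 0.
  m = 10 → c = 0100101, weight = 3.
  m = 01 → c = 1001110, weight = 4.
  m = 11 → c = 1101011, weight = 5.
Tally weights:
  weight 0: 1 codewords.
  weight 3: 1 codewords.
  weight 4: 1 codewords.
  weight 5: 1 codewords.
Minimum distance d = smallest w > 0 with A_w > 0 = 3.
Sanity: Σ A_w = 4 = 2^2 = 4 ✓.


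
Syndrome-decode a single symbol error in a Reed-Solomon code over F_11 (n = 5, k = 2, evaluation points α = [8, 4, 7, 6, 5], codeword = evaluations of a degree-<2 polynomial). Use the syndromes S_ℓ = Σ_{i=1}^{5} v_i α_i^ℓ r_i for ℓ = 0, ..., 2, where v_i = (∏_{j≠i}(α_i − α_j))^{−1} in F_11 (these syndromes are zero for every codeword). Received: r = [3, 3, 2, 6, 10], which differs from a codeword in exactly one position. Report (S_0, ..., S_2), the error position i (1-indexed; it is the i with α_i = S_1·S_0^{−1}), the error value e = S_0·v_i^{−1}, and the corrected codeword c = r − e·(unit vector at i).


S = (8, 9, 6), error at position 1, error magnitude e = 5, c = [9, 3, 2, 6, 10].

Step 1: column multipliers v_i = (∏_{j≠i}(α_i − α_j))^{−1} mod 11.
  i = 1 (α = 8): (8−4)(8−7)(8−6)(8−5) = 4·1·2·3 = 24 ≡ 2, so v_1 = 2^{−1} = 6 (mod 11).
  i = 2 (α = 4): (4−8)(4−7)(4−6)(4−5) = (−4)·(−3)·(−2)·(−1) = 24 ≡ 2, so v_2 = 2^{−1} = 6 (mod 11).
  i = 3 (α = 7): (7−8)(7−4)(7−6)(7−5) = (−1)·3·1·2 = −6 ≡ 5, so v_3 = 5^{−1} = 9 (mod 11).
  i = 4 (α = 6): (6−8)(6−4)(6−7)(6−5) = (−2)·2·(−1)·1 = 4 ≡ 4, so v_4 = 4^{−1} = 3 (mod 11).
  i = 5 (α = 5): (5−8)(5−4)(5−7)(5−6) = (−3)·1·(−2)·(−1) = −6 ≡ 5, so v_5 = 5^{−1} = 9 (mod 11).
  v = [6, 6, 9, 3, 9].
Step 2: syndromes of r = [3, 3, 2, 6, 10] (all sums mod 11).
  S_0 = Σ v_i r_i = 6·3 + 6·3 + 9·2 + 3·6 + 9·10 = 162 ≡ 8.
  S_1 = Σ v_i α_i r_i = 6·8·3 + 6·4·3 + 9·7·2 + 3·6·6 + 9·5·10 = 900 ≡ 9.
  α_i^2 mod 11 = [9, 5, 5, 3, 3].
  S_2 = Σ v_i α_i^2 r_i = 6·9·3 + 6·5·3 + 9·5·2 + 3·3·6 + 9·3·10 = 666 ≡ 6.
  S = (8, 9, 6) ≠ 0, so r is not a codeword (an error is present).
Step 3: locate the error. For a single error e at position i, S_ℓ = v_i·e·α_i^ℓ, so α_err = S_1/S_0.
  S_0^{−1} = 8^{−1} = 7 (mod 11), so α_err = 9·7 = 63 ≡ 8 = α_1. Error position i = 1.
  Consistency check: S_2/S_1 = 6·5 = 30 ≡ 8 = α_err ✓ (single-error assumption holds).
Step 4: error magnitude e = S_0/v_1 = S_0·∏_{j≠1}(α_1 − α_j) = 8·2 = 16 ≡ 5 (mod 11).
Step 5: correct position 1: c_1 = r_1 − e = 3 − 5 ≡ 9 (mod 11). Hence c = [9, 3, 2, 6, 10].
  Check: interpolating c through the α_i gives m(x) = 8 + 7·x (degree < 2) with m(α_i) = c_i for every i, so c is indeed a codeword.


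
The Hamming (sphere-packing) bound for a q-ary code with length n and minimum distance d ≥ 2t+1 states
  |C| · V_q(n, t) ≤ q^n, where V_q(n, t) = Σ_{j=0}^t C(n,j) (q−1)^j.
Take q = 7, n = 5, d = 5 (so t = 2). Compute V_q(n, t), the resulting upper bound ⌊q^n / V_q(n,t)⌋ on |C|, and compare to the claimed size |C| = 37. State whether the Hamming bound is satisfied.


V_q(n, t) = 391, q^n = 16807, Hamming bound = 42, |C| = 37 ≤ bound (satisfied).

Step 1: Compute V_q(n, t) = Σ_{j=0}^2 C(n, j) (q−1)^j.
  j = 0: C(5,0)·(6)^0 = 1·1 = 1.
  j = 1: C(5,1)·(6)^1 = 5·6 = 30.
  j = 2: C(5,2)·(6)^2 = 10·36 = 360.
  V_q(n, t) = 1 + 30 + 360 = 391.
Step 2: q^n = 7^5 = 16807.
Step 3: Hamming bound ⌊q^n / V_q(n,t)⌋ = ⌊16807/391⌋ = 42.
Step 4: Compare |C| = 37 to 42: satisfied.
The claimed |C| lies below the Hamming bound.


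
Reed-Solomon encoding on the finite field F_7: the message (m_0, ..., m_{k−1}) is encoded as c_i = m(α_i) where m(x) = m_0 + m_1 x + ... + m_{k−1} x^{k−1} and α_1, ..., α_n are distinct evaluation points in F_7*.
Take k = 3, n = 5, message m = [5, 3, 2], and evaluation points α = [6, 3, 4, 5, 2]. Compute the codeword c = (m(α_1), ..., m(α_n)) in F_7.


c = [4, 4, 0, 0, 5]

Message polynomial: m(x) = 5 + 3·x + 2·x^2 (mod 7).
For each evaluation point α_i, compute m(α_i) mod 7:
  α_1 = 6: Horner steps 2 → 1 → 4, so m(6) = 4.
  α_2 = 3: Horner steps 2 → 2 → 4, so m(3) = 4.
  α_3 = 4: Horner steps 2 → 4 → 0, so m(4) = 0.
  α_4 = 5: Horner steps 2 → 6 → 0, so m(5) = 0.
  α_5 = 2: Horner steps 2 → 0 → 5, so m(2) = 5.
Codeword c = [4, 4, 0, 0, 5] ∈ F_7^5.


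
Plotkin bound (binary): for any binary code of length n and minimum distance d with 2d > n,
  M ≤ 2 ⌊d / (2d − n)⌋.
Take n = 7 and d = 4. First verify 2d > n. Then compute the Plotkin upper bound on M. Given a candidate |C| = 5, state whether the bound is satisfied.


Plotkin bound M ≤ 8; given |C| = 5 ≤ bound (satisfied).

Check applicability: 2d = 8, n = 7.
2d − n = 1 > 0, so Plotkin applies.
Compute d/(2d−n) = 4/1 ≈ 4.0000.
⌊d/(2d−n)⌋ = 4.
Plotkin bound: M ≤ 2·4 = 8.
Given |C| = 5, check: satisfied.
This |C| is below the Plotkin bound.


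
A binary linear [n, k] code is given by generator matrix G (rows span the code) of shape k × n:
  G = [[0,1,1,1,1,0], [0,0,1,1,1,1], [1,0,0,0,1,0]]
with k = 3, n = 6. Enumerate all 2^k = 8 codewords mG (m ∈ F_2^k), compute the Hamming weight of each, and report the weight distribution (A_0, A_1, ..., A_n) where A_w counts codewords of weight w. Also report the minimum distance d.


Weight distribution: A_0 = 1, A_2 = 2, A_4 = 5. Minimum distance d = 2.

Enumerate all 2^3 = 8 messages m ∈ F_2^3.
For each, compute codeword c = mG in F_2^6, then tally its weight.
  m = 000 → c = 000000, weight = 0.
  m = 100 → c = 011110, weight = 4.
  m = 010 → c = 001111, weight = 4.
  m = 110 → c = 010001, weight = 2.
  m = 001 → c = 100010, weight = 2.
  m = 101 → c = 111100, weight = 4.
  m = 011 → c = 101101, weight = 4.
  m = 111 → c = 110011, weight = 4.
Tally weights:
  weight 0: 1 codewords.
  weight 2: 2 codewords.
  weight 4: 5 codewords.
Minimum distance d = smallest w > 0 with A_w > 0 = 2.
Sanity: Σ A_w = 8 = 2^3 = 8 ✓.


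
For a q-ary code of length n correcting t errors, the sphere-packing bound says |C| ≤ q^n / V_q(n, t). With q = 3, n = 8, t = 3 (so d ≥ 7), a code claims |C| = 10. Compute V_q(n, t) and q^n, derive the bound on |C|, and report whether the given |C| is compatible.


V_q(n, t) = 577, q^n = 6561, Hamming bound = 11, |C| = 10 ≤ bound (satisfied).

Step 1: Compute V_q(n, t) = Σ_{j=0}^3 C(n, j) (q−1)^j.
  j = 0: C(8,0)·(2)^0 = 1·1 = 1.
  j = 1: C(8,1)·(2)^1 = 8·2 = 16.
  j = 2: C(8,2)·(2)^2 = 28·4 = 112.
  j = 3: C(8,3)·(2)^3 = 56·8 = 448.
  V_q(n, t) = 1 + 16 + 112 + 448 = 577.
Step 2: q^n = 3^8 = 6561.
Step 3: Hamming bound ⌊q^n / V_q(n,t)⌋ = ⌊6561/577⌋ = 11.
Step 4: Compare |C| = 10 to 11: satisfied.
The claimed |C| lies below the Hamming bound.


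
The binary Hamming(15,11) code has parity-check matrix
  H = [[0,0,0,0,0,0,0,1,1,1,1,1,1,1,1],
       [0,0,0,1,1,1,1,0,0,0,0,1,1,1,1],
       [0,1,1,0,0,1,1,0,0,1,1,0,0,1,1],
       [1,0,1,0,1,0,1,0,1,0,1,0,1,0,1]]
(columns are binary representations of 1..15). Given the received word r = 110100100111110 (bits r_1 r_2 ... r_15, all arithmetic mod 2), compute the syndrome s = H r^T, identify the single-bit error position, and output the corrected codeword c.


s = (1, 1, 1, 0)^T, error position = 14, corrected codeword c = 110100100111100

Compute s = H r^T mod 2 one row at a time:
  s_1 = 0 + 0 + 1 + 1 + 1 + 1 + 1 + 0 = 5 ≡ 1 (mod 2).
  s_2 = 1 + 0 + 0 + 1 + 1 + 1 + 1 + 0 = 5 ≡ 1 (mod 2).
  s_3 = 1 + 0 + 0 + 1 + 1 + 1 + 1 + 0 = 5 ≡ 1 (mod 2).
  s_4 = 1 + 0 + 0 + 1 + 0 + 1 + 1 + 0 = 4 ≡ 0 (mod 2).
s = (1, 1, 1, 0)^T — this equals column 14 of H (binary 1110), so error is at position 14.
Correct: flip bit 14 of r = 110100100111110 to get c = 110100100111100.


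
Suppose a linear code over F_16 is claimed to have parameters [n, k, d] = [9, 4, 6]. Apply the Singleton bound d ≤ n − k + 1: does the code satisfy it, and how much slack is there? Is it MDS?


Singleton RHS = n − k + 1 = 6, slack = 0, bound satisfied, MDS.

Singleton bound: d ≤ n − k + 1.
Here n = 9, k = 4, so n − k + 1 = 6.
Given d = 6, check d ≤ 6: YES.
Slack = (n − k + 1) − d = 0.
The code is MDS (slack = 0).
Description: the claimed parameters are [9, 4, 6]_16; such a code would be MDS (meets Singleton bound).


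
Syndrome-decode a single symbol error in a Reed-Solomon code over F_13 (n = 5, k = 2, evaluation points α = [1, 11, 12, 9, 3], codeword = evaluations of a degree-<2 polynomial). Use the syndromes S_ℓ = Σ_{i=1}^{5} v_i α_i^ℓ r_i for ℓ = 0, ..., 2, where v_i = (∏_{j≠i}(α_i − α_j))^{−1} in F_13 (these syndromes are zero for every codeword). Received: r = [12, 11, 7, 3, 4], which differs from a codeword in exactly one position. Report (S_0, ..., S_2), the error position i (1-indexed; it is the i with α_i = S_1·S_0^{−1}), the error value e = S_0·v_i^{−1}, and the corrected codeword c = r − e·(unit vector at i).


S = (5, 6, 2), error at position 4, error magnitude e = 10, c = [12, 11, 7, 6, 4].

Step 1: column multipliers v_i = (∏_{j≠i}(α_i − α_j))^{−1} mod 13.
  i = 1 (α = 1): (1−11)(1−12)(1−9)(1−3) = (−10)·(−11)·(−8)·(−2) = 1760 ≡ 5, so v_1 = 5^{−1} = 8 (mod 13).
  i = 2 (α = 11): (11−1)(11−12)(11−9)(11−3) = 10·(−1)·2·8 = −160 ≡ 9, so v_2 = 9^{−1} = 3 (mod 13).
  i = 3 (α = 12): (12−1)(12−11)(12−9)(12−3) = 11·1·3·9 = 297 ≡ 11, so v_3 = 11^{−1} = 6 (mod 13).
  i = 4 (α = 9): (9−1)(9−11)(9−12)(9−3) = 8·(−2)·(−3)·6 = 288 ≡ 2, so v_4 = 2^{−1} = 7 (mod 13).
  i = 5 (α = 3): (3−1)(3−11)(3−12)(3−9) = 2·(−8)·(−9)·(−6) = −864 ≡ 7, so v_5 = 7^{−1} = 2 (mod 13).
  v = [8, 3, 6, 7, 2].
Step 2: syndromes of r = [12, 11, 7, 3, 4] (all sums mod 13).
  S_0 = Σ v_i r_i = 8·12 + 3·11 + 6·7 + 7·3 + 2·4 = 200 ≡ 5.
  S_1 = Σ v_i α_i r_i = 8·1·12 + 3·11·11 + 6·12·7 + 7·9·3 + 2·3·4 = 1176 ≡ 6.
  α_i^2 mod 13 = [1, 4, 1, 3, 9].
  S_2 = Σ v_i α_i^2 r_i = 8·1·12 + 3·4·11 + 6·1·7 + 7·3·3 + 2·9·4 = 405 ≡ 2.
  S = (5, 6, 2) ≠ 0, so r is not a codeword (an error is present).
Step 3: locate the error. For a single error e at position i, S_ℓ = v_i·e·α_i^ℓ, so α_err = S_1/S_0.
  S_0^{−1} = 5^{−1} = 8 (mod 13), so α_err = 6·8 = 48 ≡ 9 = α_4. Error position i = 4.
  Consistency check: S_2/S_1 = 2·11 = 22 ≡ 9 = α_err ✓ (single-error assumption holds).
Step 4: error magnitude e = S_0/v_4 = S_0·∏_{j≠4}(α_4 − α_j) = 5·2 = 10 ≡ 10 (mod 13).
Step 5: correct position 4: c_4 = r_4 − e = 3 − 10 ≡ 6 (mod 13). Hence c = [12, 11, 7, 6, 4].
  Check: interpolating c through the α_i gives m(x) = 3 + 9·x (degree < 2) with m(α_i) = c_i for every i, so c is indeed a codeword.


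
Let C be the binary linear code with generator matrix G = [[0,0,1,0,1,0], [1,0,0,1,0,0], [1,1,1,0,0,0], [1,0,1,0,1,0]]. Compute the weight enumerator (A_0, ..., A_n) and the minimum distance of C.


Weight distribution: A_0 = 1, A_1 = 2, A_2 = 4, A_3 = 6, A_4 = 3. Minimum distance d = 1.

Enumerate all 2^4 = 16 messages m ∈ F_2^4.
For each, compute codeword c = mG in F_2^6, then tally its weight.
  m = 0000 → c = 000000, weight = 0.
  m = 1000 → c = 001010, weight = 2.
  m = 0100 → c = 100100, weight = 2.
  m = 1100 → c = 101110, weight = 4.
  m = 0010 → c = 111000, weight = 3.
  m = 1010 → c = 110010, weight = 3.
  m = 0110 → c = 011100, weight = 3.
  m = 1110 → c = 010110, weight = 3.
  m = 0001 → c = 101010, weight = 3.
  m = 1001 → c = 100000, weight = 1.
  m = 0101 → c = 001110, weight = 3.
  m = 1101 → c = 000100, weight = 1.
  m = 0011 → c = 010010, weight = 2.
  m = 1011 → c = 011000, weight = 2.
  m = 0111 → c = 110110, weight = 4.
  m = 1111 → c = 111100, weight = 4.
Tally weights:
  weight 0: 1 codewords.
  weight 1: 2 codewords.
  weight 2: 4 codewords.
  weight 3: 6 codewords.
  weight 4: 3 codewords.
Minimum distance d = smallest w > 0 with A_w > 0 = 1.
Sanity: Σ A_w = 16 = 2^4 = 16 ✓.


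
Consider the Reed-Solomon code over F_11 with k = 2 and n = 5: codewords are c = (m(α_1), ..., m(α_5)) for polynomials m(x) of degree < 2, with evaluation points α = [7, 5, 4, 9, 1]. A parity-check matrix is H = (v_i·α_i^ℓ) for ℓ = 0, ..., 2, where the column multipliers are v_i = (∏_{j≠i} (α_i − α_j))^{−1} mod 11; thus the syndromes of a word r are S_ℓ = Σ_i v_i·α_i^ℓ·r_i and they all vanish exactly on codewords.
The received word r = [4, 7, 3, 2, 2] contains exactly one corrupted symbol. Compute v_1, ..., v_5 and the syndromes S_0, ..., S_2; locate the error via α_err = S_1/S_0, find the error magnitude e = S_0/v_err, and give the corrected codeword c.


S = (1, 9, 4), error at position 4, error magnitude e = 1, c = [4, 7, 3, 1, 2].

Step 1: column multipliers v_i = (∏_{j≠i}(α_i − α_j))^{−1} mod 11.
  i = 1 (α = 7): (7−5)(7−4)(7−9)(7−1) = 2·3·(−2)·6 = −72 ≡ 5, so v_1 = 5^{−1} = 9 (mod 11).
  i = 2 (α = 5): (5−7)(5−4)(5−9)(5−1) = (−2)·1·(−4)·4 = 32 ≡ 10, so v_2 = 10^{−1} = 10 (mod 11).
  i = 3 (α = 4): (4−7)(4−5)(4−9)(4−1) = (−3)·(−1)·(−5)·3 = −45 ≡ 10, so v_3 = 10^{−1} = 10 (mod 11).
  i = 4 (α = 9): (9−7)(9−5)(9−4)(9−1) = 2·4·5·8 = 320 ≡ 1, so v_4 = 1^{−1} = 1 (mod 11).
  i = 5 (α = 1): (1−7)(1−5)(1−4)(1−9) = (−6)·(−4)·(−3)·(−8) = 576 ≡ 4, so v_5 = 4^{−1} = 3 (mod 11).
  v = [9, 10, 10, 1, 3].
Step 2: syndromes of r = [4, 7, 3, 2, 2] (all sums mod 11).
  S_0 = Σ v_i r_i = 9·4 + 10·7 + 10·3 + 1·2 + 3·2 = 144 ≡ 1.
  S_1 = Σ v_i α_i r_i = 9·7·4 + 10·5·7 + 10·4·3 + 1·9·2 + 3·1·2 = 746 ≡ 9.
  α_i^2 mod 11 = [5, 3, 5, 4, 1].
  S_2 = Σ v_i α_i^2 r_i = 9·5·4 + 10·3·7 + 10·5·3 + 1·4·2 + 3·1·2 = 554 ≡ 4.
  S = (1, 9, 4) ≠ 0, so r is not a codeword (an error is present).
Step 3: locate the error. For a single error e at position i, S_ℓ = v_i·e·α_i^ℓ, so α_err = S_1/S_0.
  S_0^{−1} = 1^{−1} = 1 (mod 11), so α_err = 9·1 = 9 ≡ 9 = α_4. Error position i = 4.
  Consistency check: S_2/S_1 = 4·5 = 20 ≡ 9 = α_err ✓ (single-error assumption holds).
Step 4: error magnitude e = S_0/v_4 = S_0·∏_{j≠4}(α_4 − α_j) = 1·1 = 1 ≡ 1 (mod 11).
Step 5: correct position 4: c_4 = r_4 − e = 2 − 1 ≡ 1 (mod 11). Hence c = [4, 7, 3, 1, 2].
  Check: interpolating c through the α_i gives m(x) = 9 + 4·x (degree < 2) with m(α_i) = c_i for every i, so c is indeed a codeword.


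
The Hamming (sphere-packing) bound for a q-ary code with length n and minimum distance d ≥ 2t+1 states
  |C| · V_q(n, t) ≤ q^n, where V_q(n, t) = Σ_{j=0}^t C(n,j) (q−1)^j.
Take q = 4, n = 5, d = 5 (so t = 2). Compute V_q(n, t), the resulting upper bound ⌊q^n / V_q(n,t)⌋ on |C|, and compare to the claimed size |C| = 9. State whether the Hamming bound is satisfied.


V_q(n, t) = 106, q^n = 1024, Hamming bound = 9, |C| = 9 ≤ bound (satisfied).

Step 1: Compute V_q(n, t) = Σ_{j=0}^2 C(n, j) (q−1)^j.
  j = 0: C(5,0)·(3)^0 = 1·1 = 1.
  j = 1: C(5,1)·(3)^1 = 5·3 = 15.
  j = 2: C(5,2)·(3)^2 = 10·9 = 90.
  V_q(n, t) = 1 + 15 + 90 = 106.
Step 2: q^n = 4^5 = 1024.
Step 3: Hamming bound ⌊q^n / V_q(n,t)⌋ = ⌊1024/106⌋ = 9.
Step 4: Compare |C| = 9 to 9: satisfied.
The claimed |C| lies at the Hamming bound (tight).


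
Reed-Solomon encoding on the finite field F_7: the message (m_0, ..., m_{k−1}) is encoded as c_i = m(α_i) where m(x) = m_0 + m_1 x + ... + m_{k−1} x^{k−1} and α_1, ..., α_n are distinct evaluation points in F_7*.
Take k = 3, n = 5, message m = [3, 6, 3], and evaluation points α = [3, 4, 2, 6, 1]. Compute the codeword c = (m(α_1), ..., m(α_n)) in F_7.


c = [6, 5, 6, 0, 5]

Message polynomial: m(x) = 3 + 6·x + 3·x^2 (mod 7).
For each evaluation point α_i, compute m(α_i) mod 7:
  α_1 = 3: Horner steps 3 → 1 → 6, so m(3) = 6.
  α_2 = 4: Horner steps 3 → 4 → 5, so m(4) = 5.
  α_3 = 2: Horner steps 3 → 5 → 6, so m(2) = 6.
  α_4 = 6: Horner steps 3 → 3 → 0, so m(6) = 0.
  α_5 = 1: Horner steps 3 → 2 → 5, so m(1) = 5.
Codeword c = [6, 5, 6, 0, 5] ∈ F_7^5.


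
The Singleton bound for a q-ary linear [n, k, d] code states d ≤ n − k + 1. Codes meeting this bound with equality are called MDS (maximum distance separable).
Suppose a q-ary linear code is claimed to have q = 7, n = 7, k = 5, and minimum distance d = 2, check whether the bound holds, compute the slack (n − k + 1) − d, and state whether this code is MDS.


Singleton RHS = n − k + 1 = 3, slack = 1, bound satisfied, not MDS.

Singleton bound: d ≤ n − k + 1.
Here n = 7, k = 5, so n − k + 1 = 3.
Given d = 2, check d ≤ 3: YES.
Slack = (n − k + 1) − d = 1.
The code is NOT MDS (slack = 1 > 0).
Description: the claimed parameters are [7, 5, 2]_7; such a code would be non-MDS.


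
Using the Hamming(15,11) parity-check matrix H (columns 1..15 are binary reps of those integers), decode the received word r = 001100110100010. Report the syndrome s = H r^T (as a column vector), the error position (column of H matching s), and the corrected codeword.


s = (1, 1, 0, 0)^T, error position = 12, corrected codeword c = 001100110101010

Compute s = H r^T mod 2 one row at a time:
  s_1 = 1 + 0 + 1 + 0 + 0 + 0 + 1 + 0 = 3 ≡ 1 (mod 2).
  s_2 = 1 + 0 + 0 + 1 + 0 + 0 + 1 + 0 = 3 ≡ 1 (mod 2).
  s_3 = 0 + 1 + 0 + 1 + 1 + 0 + 1 + 0 = 4 ≡ 0 (mod 2).
  s_4 = 0 + 1 + 0 + 1 + 0 + 0 + 0 + 0 = 2 ≡ 0 (mod 2).
s = (1, 1, 0, 0)^T — this equals column 12 of H (binary 1100), so error is at position 12.
Correct: flip bit 12 of r = 001100110100010 to get c = 001100110101010.
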